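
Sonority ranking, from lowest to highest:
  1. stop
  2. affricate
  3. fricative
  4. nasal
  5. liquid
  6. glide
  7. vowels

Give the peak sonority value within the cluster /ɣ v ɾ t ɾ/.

/ɣ/ — fricative, sonority 3.
/v/ — fricative, sonority 3.
/ɾ/ — liquid, sonority 5.
/t/ — stop, sonority 1.
/ɾ/ — liquid, sonority 5.
The maximum is 5.

5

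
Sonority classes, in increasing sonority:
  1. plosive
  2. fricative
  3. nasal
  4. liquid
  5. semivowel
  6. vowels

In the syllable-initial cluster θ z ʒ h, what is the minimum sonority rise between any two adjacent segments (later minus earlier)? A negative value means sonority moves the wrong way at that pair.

0

/θ/ — fricative, sonority 2.
/z/ — fricative, sonority 2.
/ʒ/ — fricative, sonority 2.
/h/ — fricative, sonority 2.
/θ/→/z/: change +0.
/z/→/ʒ/: change +0.
/ʒ/→/h/: change +0.
Minimum = 0.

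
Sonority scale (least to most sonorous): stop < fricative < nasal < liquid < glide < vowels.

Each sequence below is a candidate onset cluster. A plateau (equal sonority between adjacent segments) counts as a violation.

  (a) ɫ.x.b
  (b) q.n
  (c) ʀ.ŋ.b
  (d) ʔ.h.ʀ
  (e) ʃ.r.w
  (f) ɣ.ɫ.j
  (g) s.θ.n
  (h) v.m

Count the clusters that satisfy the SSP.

(a) sonority 4-2-1: ill-formed.
(b) sonority 1-3: well-formed.
(c) sonority 4-3-1: ill-formed.
(d) sonority 1-2-4: well-formed.
(e) sonority 2-4-5: well-formed.
(f) sonority 2-4-5: well-formed.
(g) sonority 2-2-3: ill-formed.
(h) sonority 2-3: well-formed.

5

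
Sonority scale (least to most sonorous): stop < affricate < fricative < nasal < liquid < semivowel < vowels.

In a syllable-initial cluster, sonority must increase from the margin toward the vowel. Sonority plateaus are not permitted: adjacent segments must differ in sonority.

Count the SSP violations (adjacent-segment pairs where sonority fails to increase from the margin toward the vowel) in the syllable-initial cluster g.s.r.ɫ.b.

2

/g/: stop = 1.
/s/: fricative = 3.
/r/: liquid = 5.
/ɫ/: liquid = 5.
/b/: stop = 1.
/g/→/s/: 1→3 (rises) — ok.
/s/→/r/: 3→5 (rises) — ok.
/r/→/ɫ/: 5→5 (plateau) — violation.
/ɫ/→/b/: 5→1 (does not rise) — violation.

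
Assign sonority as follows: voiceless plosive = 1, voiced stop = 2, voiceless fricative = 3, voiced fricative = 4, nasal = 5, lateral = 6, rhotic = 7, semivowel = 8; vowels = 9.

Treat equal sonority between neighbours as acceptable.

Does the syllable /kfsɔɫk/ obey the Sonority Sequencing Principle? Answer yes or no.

yes

Onset: /k/ is a voiceless plosive (sonority 1), /f/ is a voiceless fricative (sonority 3), /s/ is a voiceless fricative (sonority 3); then the nucleus /ɔ/ (sonority 9).
Onset profile 1-3-3-9 — rises to the nucleus.
Coda: /ɫ/ is a lateral (sonority 6), /k/ is a voiceless plosive (sonority 1).
Coda profile 9-6-1 — falls from the nucleus.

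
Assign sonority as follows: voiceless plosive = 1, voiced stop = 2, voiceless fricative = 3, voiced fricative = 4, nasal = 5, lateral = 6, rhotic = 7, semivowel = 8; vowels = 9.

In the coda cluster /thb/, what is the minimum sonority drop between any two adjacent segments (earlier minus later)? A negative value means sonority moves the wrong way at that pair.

/t/ is a voiceless plosive (sonority 1).
/h/ is a voiceless fricative (sonority 3).
/b/ is a voiced stop (sonority 2).
/t/→/h/: change -2.
/h/→/b/: change +1.
Minimum = -2.

-2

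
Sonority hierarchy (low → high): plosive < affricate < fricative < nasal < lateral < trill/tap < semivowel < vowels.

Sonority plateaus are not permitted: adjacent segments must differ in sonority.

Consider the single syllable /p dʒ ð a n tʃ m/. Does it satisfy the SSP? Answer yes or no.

no

Onset: /p/ is a plosive (sonority 1), /dʒ/ is an affricate (sonority 2), /ð/ is a fricative (sonority 3); then the nucleus /a/ (sonority 8).
Onset profile 1-2-3-8 — rises to the nucleus.
Coda: /n/ is a nasal (sonority 4), /tʃ/ is an affricate (sonority 2), /m/ is a nasal (sonority 4).
Coda profile 8-4-2-4 — does not strictly fall throughout.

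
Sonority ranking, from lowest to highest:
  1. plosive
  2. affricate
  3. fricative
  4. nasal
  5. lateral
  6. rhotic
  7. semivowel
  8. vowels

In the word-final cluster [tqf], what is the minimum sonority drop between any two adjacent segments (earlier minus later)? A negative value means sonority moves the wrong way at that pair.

-2

/t/ is a plosive (sonority 1).
/q/ is a plosive (sonority 1).
/f/ is a fricative (sonority 3).
/t/→/q/: change +0.
/q/→/f/: change -2.
Minimum = -2.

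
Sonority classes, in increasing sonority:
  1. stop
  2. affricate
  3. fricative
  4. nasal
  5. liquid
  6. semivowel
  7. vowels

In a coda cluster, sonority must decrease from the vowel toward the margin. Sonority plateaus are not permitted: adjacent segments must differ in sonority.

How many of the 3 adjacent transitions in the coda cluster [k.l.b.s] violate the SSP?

/k/: stop = 1.
/l/: liquid = 5.
/b/: stop = 1.
/s/: fricative = 3.
/k/→/l/: 1→5 (does not fall) — violation.
/l/→/b/: 5→1 (falls) — ok.
/b/→/s/: 1→3 (does not fall) — violation.

2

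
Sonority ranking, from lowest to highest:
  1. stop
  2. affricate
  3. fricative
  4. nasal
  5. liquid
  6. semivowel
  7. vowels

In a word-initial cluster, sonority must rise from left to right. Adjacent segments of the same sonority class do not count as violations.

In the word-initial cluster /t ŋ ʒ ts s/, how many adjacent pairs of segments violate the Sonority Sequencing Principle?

/t/ is a stop (sonority 1).
/ŋ/ is a nasal (sonority 4).
/ʒ/ is a fricative (sonority 3).
/ts/ is an affricate (sonority 2).
/s/ is a fricative (sonority 3).
/t/→/ŋ/: 1→4 (rises) — ok.
/ŋ/→/ʒ/: 4→3 (does not rise) — violation.
/ʒ/→/ts/: 3→2 (does not rise) — violation.
/ts/→/s/: 2→3 (rises) — ok.

2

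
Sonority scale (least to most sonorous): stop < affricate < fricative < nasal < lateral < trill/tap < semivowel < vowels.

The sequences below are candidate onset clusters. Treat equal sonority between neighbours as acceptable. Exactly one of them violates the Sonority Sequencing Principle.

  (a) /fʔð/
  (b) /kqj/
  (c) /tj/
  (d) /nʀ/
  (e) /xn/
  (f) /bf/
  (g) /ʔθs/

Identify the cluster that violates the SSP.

(a) sonority 3-1-3: ill-formed.
(b) sonority 1-1-7: well-formed.
(c) sonority 1-7: well-formed.
(d) sonority 4-6: well-formed.
(e) sonority 3-4: well-formed.
(f) sonority 1-3: well-formed.
(g) sonority 1-3-3: well-formed.

a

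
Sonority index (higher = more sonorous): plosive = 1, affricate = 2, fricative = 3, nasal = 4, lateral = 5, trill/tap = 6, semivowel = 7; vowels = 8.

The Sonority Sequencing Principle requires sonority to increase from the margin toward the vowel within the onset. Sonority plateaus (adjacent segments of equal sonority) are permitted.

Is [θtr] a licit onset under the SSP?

no

/θ/ is a fricative (sonority 3).
/t/ is a plosive (sonority 1).
/r/ is a trill/tap (sonority 6).
The profile is 3-1-6. Between /θ/ (3) and /t/ (1) sonority does not rise, so the cluster violates the SSP.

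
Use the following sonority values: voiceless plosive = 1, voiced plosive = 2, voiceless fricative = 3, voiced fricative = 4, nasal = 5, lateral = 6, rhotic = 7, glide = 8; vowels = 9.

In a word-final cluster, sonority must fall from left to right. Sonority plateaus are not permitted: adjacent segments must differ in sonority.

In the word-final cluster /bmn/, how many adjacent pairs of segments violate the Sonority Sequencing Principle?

/b/: voiced plosive = 2.
/m/: nasal = 5.
/n/: nasal = 5.
/b/→/m/: 2→5 (does not fall) — violation.
/m/→/n/: 5→5 (plateau) — violation.

2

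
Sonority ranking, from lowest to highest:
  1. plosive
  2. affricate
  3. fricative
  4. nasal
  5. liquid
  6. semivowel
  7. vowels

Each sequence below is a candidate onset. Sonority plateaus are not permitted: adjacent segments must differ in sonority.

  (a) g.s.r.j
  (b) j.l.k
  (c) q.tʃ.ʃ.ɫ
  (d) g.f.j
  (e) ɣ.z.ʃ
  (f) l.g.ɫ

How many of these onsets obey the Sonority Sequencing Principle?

3

(a) sonority 1-3-5-6: well-formed.
(b) sonority 6-5-1: ill-formed.
(c) sonority 1-2-3-5: well-formed.
(d) sonority 1-3-6: well-formed.
(e) sonority 3-3-3: ill-formed.
(f) sonority 5-1-5: ill-formed.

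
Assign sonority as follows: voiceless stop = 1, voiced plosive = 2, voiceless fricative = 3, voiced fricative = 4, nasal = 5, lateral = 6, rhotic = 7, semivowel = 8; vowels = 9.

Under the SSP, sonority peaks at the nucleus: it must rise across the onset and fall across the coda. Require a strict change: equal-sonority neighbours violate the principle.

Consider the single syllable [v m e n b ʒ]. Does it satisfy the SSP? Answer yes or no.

Onset: /v/ is a voiced fricative (sonority 4), /m/ is a nasal (sonority 5); then the nucleus /e/ (sonority 9).
Onset profile 4-5-9 — rises to the nucleus.
Coda: /n/ is a nasal (sonority 5), /b/ is a voiced plosive (sonority 2), /ʒ/ is a voiced fricative (sonority 4).
Coda profile 9-5-2-4 — does not strictly fall throughout.

no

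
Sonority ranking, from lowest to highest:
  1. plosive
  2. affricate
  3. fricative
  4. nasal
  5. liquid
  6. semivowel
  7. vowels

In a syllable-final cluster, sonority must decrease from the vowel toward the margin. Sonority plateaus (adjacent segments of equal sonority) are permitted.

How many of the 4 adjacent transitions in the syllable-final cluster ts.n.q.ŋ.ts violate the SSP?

/ts/: affricate = 2.
/n/: nasal = 4.
/q/: plosive = 1.
/ŋ/: nasal = 4.
/ts/: affricate = 2.
/ts/→/n/: 2→4 (does not fall) — violation.
/n/→/q/: 4→1 (falls) — ok.
/q/→/ŋ/: 1→4 (does not fall) — violation.
/ŋ/→/ts/: 4→2 (falls) — ok.

2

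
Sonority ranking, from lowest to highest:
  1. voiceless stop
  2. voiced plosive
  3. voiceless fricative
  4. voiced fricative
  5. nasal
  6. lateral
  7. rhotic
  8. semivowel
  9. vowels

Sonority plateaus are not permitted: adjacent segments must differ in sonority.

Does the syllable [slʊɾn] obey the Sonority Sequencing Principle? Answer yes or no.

yes

Onset: /s/ is a voiceless fricative (sonority 3), /l/ is a lateral (sonority 6); then the nucleus /ʊ/ (sonority 9).
Onset profile 3-6-9 — rises to the nucleus.
Coda: /ɾ/ is a rhotic (sonority 7), /n/ is a nasal (sonority 5).
Coda profile 9-7-5 — falls from the nucleus.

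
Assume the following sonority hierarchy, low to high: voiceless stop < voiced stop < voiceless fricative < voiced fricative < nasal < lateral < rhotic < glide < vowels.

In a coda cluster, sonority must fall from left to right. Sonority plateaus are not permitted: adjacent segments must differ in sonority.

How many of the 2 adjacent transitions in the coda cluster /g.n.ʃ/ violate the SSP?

/g/: voiced stop = 2.
/n/: nasal = 5.
/ʃ/: voiceless fricative = 3.
/g/→/n/: 2→5 (does not fall) — violation.
/n/→/ʃ/: 5→3 (falls) — ok.

1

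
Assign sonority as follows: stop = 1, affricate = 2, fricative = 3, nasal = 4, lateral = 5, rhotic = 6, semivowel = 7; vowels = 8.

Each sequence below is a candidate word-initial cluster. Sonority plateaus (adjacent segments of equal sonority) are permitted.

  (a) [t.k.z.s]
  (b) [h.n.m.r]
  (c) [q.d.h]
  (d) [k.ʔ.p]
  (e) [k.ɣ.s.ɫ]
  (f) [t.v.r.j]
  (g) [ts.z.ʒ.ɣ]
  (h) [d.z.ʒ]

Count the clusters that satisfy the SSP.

(a) 1-1-3-3 → obeys
(b) 3-4-4-6 → obeys
(c) 1-1-3 → obeys
(d) 1-1-1 → obeys
(e) 1-3-3-5 → obeys
(f) 1-3-6-7 → obeys
(g) 2-3-3-3 → obeys
(h) 1-3-3 → obeys

8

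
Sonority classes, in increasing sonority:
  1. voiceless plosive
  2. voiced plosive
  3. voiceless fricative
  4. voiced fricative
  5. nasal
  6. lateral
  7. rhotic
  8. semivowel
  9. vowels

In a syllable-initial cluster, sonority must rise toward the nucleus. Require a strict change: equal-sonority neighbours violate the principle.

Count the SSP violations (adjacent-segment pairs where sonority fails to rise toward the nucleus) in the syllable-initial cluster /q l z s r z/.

/q/ — voiceless plosive, sonority 1.
/l/ — lateral, sonority 6.
/z/ — voiced fricative, sonority 4.
/s/ — voiceless fricative, sonority 3.
/r/ — rhotic, sonority 7.
/z/ — voiced fricative, sonority 4.
/q/→/l/: 1→6 (rises) — ok.
/l/→/z/: 6→4 (does not rise) — violation.
/z/→/s/: 4→3 (does not rise) — violation.
/s/→/r/: 3→7 (rises) — ok.
/r/→/z/: 7→4 (does not rise) — violation.

3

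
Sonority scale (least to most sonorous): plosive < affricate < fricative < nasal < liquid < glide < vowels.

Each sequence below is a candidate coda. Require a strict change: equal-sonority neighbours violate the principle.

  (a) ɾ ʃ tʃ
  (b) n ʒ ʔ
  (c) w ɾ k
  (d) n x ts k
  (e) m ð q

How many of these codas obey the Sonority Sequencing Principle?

(a) ɾ ʃ tʃ: profile 5-3-2 — obeys.
(b) n ʒ ʔ: profile 4-3-1 — obeys.
(c) w ɾ k: profile 6-5-1 — obeys.
(d) n x ts k: profile 4-3-2-1 — obeys.
(e) m ð q: profile 4-3-1 — obeys.

5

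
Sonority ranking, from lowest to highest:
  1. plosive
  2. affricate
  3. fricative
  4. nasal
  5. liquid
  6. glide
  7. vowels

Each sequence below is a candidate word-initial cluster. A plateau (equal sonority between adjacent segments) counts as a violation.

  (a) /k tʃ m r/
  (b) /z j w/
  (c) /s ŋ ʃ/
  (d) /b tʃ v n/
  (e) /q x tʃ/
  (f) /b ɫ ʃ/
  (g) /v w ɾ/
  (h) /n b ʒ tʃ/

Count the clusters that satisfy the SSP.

2

(a) sonority 1-2-4-5: well-formed.
(b) sonority 3-6-6: ill-formed.
(c) sonority 3-4-3: ill-formed.
(d) sonority 1-2-3-4: well-formed.
(e) sonority 1-3-2: ill-formed.
(f) sonority 1-5-3: ill-formed.
(g) sonority 3-6-5: ill-formed.
(h) sonority 4-1-3-2: ill-formed.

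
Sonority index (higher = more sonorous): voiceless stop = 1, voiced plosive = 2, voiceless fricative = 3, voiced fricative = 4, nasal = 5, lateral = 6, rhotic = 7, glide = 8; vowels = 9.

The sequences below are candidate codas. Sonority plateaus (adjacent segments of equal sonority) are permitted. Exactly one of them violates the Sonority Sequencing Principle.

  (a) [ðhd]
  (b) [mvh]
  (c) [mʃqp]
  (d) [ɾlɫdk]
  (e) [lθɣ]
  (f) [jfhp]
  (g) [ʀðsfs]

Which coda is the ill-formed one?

e

(a) sonority 4-3-2: well-formed.
(b) sonority 5-4-3: well-formed.
(c) sonority 5-3-1-1: well-formed.
(d) sonority 7-6-6-2-1: well-formed.
(e) sonority 6-3-4: ill-formed.
(f) sonority 8-3-3-1: well-formed.
(g) sonority 7-4-3-3-3: well-formed.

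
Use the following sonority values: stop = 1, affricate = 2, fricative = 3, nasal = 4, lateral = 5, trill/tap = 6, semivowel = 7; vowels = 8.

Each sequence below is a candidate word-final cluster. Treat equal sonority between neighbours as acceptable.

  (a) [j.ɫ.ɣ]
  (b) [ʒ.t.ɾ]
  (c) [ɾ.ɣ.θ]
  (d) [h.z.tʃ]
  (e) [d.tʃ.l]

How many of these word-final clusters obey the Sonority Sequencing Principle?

3

(a) [j.ɫ.ɣ]: profile 7-5-3 — obeys.
(b) [ʒ.t.ɾ]: profile 3-1-6 — violates.
(c) [ɾ.ɣ.θ]: profile 6-3-3 — obeys.
(d) [h.z.tʃ]: profile 3-3-2 — obeys.
(e) [d.tʃ.l]: profile 1-2-5 — violates.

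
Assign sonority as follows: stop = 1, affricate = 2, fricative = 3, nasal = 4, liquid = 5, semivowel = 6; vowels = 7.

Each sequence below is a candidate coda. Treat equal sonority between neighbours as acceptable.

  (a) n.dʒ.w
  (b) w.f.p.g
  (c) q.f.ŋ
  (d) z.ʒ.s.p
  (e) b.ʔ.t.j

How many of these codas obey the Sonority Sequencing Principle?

2

(a) sonority 4-2-6: ill-formed.
(b) sonority 6-3-1-1: well-formed.
(c) sonority 1-3-4: ill-formed.
(d) sonority 3-3-3-1: well-formed.
(e) sonority 1-1-1-6: ill-formed.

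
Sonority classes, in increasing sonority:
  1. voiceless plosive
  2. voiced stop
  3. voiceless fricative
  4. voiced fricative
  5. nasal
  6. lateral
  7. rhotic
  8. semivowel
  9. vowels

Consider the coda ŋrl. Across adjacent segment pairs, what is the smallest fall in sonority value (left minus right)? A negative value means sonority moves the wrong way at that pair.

-2

/ŋ/ — nasal, sonority 5.
/r/ — rhotic, sonority 7.
/l/ — lateral, sonority 6.
/ŋ/→/r/: change -2.
/r/→/l/: change +1.
Minimum = -2.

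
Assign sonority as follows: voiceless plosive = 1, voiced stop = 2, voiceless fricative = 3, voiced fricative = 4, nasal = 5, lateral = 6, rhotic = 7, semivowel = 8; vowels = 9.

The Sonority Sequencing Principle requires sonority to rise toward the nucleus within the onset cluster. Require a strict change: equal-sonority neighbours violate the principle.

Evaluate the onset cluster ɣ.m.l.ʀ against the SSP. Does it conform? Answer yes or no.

yes

/ɣ/: voiced fricative = 4.
/m/: nasal = 5.
/l/: lateral = 6.
/ʀ/: rhotic = 7.
The profile 4-5-6-7 strictly rises, so the onset cluster satisfies the SSP.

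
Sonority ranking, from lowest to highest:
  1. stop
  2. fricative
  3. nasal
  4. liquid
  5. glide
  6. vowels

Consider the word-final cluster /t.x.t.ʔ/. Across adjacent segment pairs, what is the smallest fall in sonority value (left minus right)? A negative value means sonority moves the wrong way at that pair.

-1

/t/ is a stop (sonority 1).
/x/ is a fricative (sonority 2).
/t/ is a stop (sonority 1).
/ʔ/ is a stop (sonority 1).
/t/→/x/: change -1.
/x/→/t/: change +1.
/t/→/ʔ/: change +0.
Minimum = -1.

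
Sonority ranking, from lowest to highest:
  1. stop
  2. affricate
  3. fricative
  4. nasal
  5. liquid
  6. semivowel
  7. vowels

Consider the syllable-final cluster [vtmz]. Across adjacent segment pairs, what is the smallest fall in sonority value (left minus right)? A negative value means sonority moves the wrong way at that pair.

-3

/v/ is a fricative (sonority 3).
/t/ is a stop (sonority 1).
/m/ is a nasal (sonority 4).
/z/ is a fricative (sonority 3).
/v/→/t/: change +2.
/t/→/m/: change -3.
/m/→/z/: change +1.
Minimum = -3.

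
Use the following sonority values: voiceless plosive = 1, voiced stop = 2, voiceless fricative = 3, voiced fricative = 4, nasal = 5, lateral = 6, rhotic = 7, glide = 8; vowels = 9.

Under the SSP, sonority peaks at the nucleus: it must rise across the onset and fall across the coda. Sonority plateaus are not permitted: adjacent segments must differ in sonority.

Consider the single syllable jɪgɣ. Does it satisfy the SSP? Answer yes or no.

Onset: /j/ is a glide (sonority 8); then the nucleus /ɪ/ (sonority 9).
Onset profile 8-9 — rises to the nucleus.
Coda: /g/ is a voiced stop (sonority 2), /ɣ/ is a voiced fricative (sonority 4).
Coda profile 9-2-4 — does not strictly fall throughout.

no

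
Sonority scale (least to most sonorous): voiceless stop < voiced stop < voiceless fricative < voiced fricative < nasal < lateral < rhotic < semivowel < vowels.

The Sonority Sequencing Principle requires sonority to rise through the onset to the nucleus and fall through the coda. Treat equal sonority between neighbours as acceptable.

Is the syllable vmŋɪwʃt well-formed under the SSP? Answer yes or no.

Onset: /v/ is a voiced fricative (sonority 4), /m/ is a nasal (sonority 5), /ŋ/ is a nasal (sonority 5); then the nucleus /ɪ/ (sonority 9).
Onset profile 4-5-5-9 — rises to the nucleus.
Coda: /w/ is a semivowel (sonority 8), /ʃ/ is a voiceless fricative (sonority 3), /t/ is a voiceless stop (sonority 1).
Coda profile 9-8-3-1 — falls from the nucleus.

yes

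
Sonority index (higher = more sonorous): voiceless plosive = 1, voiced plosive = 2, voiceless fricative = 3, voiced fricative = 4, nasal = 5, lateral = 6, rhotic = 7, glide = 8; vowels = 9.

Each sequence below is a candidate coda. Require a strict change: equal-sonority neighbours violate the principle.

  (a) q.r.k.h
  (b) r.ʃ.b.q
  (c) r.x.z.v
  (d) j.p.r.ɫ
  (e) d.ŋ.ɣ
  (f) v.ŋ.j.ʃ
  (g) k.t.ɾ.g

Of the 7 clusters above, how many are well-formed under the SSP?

(a) sonority 1-7-1-3: ill-formed.
(b) sonority 7-3-2-1: well-formed.
(c) sonority 7-3-4-4: ill-formed.
(d) sonority 8-1-7-6: ill-formed.
(e) sonority 2-5-4: ill-formed.
(f) sonority 4-5-8-3: ill-formed.
(g) sonority 1-1-7-2: ill-formed.

1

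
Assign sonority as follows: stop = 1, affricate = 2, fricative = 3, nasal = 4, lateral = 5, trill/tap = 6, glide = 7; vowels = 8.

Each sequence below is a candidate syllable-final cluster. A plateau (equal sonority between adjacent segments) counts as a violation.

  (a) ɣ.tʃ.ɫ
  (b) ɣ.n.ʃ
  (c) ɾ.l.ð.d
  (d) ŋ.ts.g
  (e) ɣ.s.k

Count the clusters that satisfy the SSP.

(a) sonority 3-2-5: ill-formed.
(b) sonority 3-4-3: ill-formed.
(c) sonority 6-5-3-1: well-formed.
(d) sonority 4-2-1: well-formed.
(e) sonority 3-3-1: ill-formed.

2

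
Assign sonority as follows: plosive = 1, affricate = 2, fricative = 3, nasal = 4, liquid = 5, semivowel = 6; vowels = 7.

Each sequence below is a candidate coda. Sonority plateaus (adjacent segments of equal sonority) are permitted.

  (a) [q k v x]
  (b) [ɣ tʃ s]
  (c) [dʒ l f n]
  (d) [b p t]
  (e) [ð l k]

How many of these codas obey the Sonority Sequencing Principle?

(a) sonority 1-1-3-3: ill-formed.
(b) sonority 3-2-3: ill-formed.
(c) sonority 2-5-3-4: ill-formed.
(d) sonority 1-1-1: well-formed.
(e) sonority 3-5-1: ill-formed.

1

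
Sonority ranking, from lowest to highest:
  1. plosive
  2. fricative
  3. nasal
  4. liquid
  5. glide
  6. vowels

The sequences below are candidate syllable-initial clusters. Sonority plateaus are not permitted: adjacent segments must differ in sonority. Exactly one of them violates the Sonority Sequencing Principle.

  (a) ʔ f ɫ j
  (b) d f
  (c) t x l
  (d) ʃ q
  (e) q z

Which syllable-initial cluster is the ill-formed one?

(a) 1-2-4-5 → obeys
(b) 1-2 → obeys
(c) 1-2-4 → obeys
(d) 2-1 → violates
(e) 1-2 → obeys

d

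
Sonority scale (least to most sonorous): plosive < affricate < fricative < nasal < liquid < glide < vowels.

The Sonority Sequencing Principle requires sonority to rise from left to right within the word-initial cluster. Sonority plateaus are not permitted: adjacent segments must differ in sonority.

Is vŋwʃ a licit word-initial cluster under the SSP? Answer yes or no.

/v/ — fricative, sonority 3.
/ŋ/ — nasal, sonority 4.
/w/ — glide, sonority 6.
/ʃ/ — fricative, sonority 3.
The profile is 3-4-6-3. Between /w/ (6) and /ʃ/ (3) sonority does not rise, so the cluster violates the SSP.

no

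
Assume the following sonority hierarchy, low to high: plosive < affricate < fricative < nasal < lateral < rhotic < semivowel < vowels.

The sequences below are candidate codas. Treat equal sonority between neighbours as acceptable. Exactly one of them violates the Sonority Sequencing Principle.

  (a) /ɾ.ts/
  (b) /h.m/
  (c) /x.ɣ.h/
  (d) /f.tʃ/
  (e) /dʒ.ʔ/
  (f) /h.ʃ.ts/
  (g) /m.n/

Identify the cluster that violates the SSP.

b

(a) sonority 6-2: well-formed.
(b) sonority 3-4: ill-formed.
(c) sonority 3-3-3: well-formed.
(d) sonority 3-2: well-formed.
(e) sonority 2-1: well-formed.
(f) sonority 3-3-2: well-formed.
(g) sonority 4-4: well-formed.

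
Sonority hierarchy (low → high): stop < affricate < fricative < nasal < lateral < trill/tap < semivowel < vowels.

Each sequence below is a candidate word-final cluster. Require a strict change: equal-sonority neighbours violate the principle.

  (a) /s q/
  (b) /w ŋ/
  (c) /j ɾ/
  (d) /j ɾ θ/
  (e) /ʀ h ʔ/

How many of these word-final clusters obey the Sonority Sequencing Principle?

5

(a) /s q/: profile 3-1 — obeys.
(b) /w ŋ/: profile 7-4 — obeys.
(c) /j ɾ/: profile 7-6 — obeys.
(d) /j ɾ θ/: profile 7-6-3 — obeys.
(e) /ʀ h ʔ/: profile 6-3-1 — obeys.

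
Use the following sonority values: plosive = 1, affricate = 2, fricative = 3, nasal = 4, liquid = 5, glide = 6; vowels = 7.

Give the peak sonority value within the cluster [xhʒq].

/x/ — fricative, sonority 3.
/h/ — fricative, sonority 3.
/ʒ/ — fricative, sonority 3.
/q/ — plosive, sonority 1.
The maximum is 3.

3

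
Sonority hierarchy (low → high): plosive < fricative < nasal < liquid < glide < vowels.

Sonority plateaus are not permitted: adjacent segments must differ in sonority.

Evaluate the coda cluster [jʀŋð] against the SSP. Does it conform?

/j/ — glide, sonority 5.
/ʀ/ — liquid, sonority 4.
/ŋ/ — nasal, sonority 3.
/ð/ — fricative, sonority 2.
The profile 5-4-3-2 strictly falls, so the coda cluster satisfies the SSP.

yes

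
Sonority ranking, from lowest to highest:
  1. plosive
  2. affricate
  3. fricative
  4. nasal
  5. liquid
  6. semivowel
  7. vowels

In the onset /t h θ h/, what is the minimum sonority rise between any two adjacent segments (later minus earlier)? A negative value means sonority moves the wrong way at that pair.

0

/t/: plosive = 1.
/h/: fricative = 3.
/θ/: fricative = 3.
/h/: fricative = 3.
/t/→/h/: change +2.
/h/→/θ/: change +0.
/θ/→/h/: change +0.
Minimum = 0.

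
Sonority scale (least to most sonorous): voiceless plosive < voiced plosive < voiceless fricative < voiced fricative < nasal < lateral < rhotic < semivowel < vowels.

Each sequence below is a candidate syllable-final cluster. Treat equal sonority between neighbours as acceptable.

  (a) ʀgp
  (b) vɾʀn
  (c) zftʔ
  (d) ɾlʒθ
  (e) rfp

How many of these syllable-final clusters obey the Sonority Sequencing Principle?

(a) ʀgp: profile 7-2-1 — obeys.
(b) vɾʀn: profile 4-7-7-5 — violates.
(c) zftʔ: profile 4-3-1-1 — obeys.
(d) ɾlʒθ: profile 7-6-4-3 — obeys.
(e) rfp: profile 7-3-1 — obeys.

4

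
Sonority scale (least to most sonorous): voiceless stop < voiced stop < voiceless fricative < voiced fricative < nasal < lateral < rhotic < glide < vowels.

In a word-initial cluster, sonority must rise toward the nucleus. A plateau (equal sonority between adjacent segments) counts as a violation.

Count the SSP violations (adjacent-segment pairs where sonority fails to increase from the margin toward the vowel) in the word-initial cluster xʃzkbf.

/x/: voiceless fricative = 3.
/ʃ/: voiceless fricative = 3.
/z/: voiced fricative = 4.
/k/: voiceless stop = 1.
/b/: voiced stop = 2.
/f/: voiceless fricative = 3.
/x/→/ʃ/: 3→3 (plateau) — violation.
/ʃ/→/z/: 3→4 (rises) — ok.
/z/→/k/: 4→1 (does not rise) — violation.
/k/→/b/: 1→2 (rises) — ok.
/b/→/f/: 2→3 (rises) — ok.

2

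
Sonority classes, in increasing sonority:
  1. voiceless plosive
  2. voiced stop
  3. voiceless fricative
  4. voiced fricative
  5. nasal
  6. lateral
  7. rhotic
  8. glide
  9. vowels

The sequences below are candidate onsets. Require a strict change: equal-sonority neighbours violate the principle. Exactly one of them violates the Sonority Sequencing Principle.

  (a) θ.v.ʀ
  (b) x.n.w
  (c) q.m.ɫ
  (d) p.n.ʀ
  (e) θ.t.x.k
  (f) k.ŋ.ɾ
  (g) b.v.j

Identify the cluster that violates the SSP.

(a) 3-4-7 → obeys
(b) 3-5-8 → obeys
(c) 1-5-6 → obeys
(d) 1-5-7 → obeys
(e) 3-1-3-1 → violates
(f) 1-5-7 → obeys
(g) 2-4-8 → obeys

e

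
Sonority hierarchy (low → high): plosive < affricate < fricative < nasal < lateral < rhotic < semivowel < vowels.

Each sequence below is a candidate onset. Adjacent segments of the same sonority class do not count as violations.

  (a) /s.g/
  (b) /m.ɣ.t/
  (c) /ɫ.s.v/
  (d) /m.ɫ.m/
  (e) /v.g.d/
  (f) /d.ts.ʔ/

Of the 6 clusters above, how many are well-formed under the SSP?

0

(a) 3-1 → violates
(b) 4-3-1 → violates
(c) 5-3-3 → violates
(d) 4-5-4 → violates
(e) 3-1-1 → violates
(f) 1-2-1 → violates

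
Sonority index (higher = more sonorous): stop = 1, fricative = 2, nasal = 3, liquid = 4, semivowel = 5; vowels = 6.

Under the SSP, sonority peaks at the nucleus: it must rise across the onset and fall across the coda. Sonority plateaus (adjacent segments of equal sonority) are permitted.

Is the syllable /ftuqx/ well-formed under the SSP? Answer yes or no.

Onset: /f/ is a fricative (sonority 2), /t/ is a stop (sonority 1); then the nucleus /u/ (sonority 6).
Onset profile 2-1-6 — does not rise throughout.
Coda: /q/ is a stop (sonority 1), /x/ is a fricative (sonority 2).
Coda profile 6-1-2 — does not fall throughout.

no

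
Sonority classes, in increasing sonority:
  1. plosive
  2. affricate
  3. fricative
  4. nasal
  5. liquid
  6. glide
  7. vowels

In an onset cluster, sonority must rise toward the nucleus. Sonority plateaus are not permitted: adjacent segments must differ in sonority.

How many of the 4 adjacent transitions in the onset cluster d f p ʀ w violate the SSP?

/d/ is a plosive (sonority 1).
/f/ is a fricative (sonority 3).
/p/ is a plosive (sonority 1).
/ʀ/ is a liquid (sonority 5).
/w/ is a glide (sonority 6).
/d/→/f/: 1→3 (rises) — ok.
/f/→/p/: 3→1 (does not rise) — violation.
/p/→/ʀ/: 1→5 (rises) — ok.
/ʀ/→/w/: 5→6 (rises) — ok.

1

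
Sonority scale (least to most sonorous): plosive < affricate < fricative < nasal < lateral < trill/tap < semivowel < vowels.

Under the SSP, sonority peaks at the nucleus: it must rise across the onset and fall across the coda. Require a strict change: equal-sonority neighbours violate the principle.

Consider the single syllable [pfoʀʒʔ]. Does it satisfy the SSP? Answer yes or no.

yes

Onset: /p/ is a plosive (sonority 1), /f/ is a fricative (sonority 3); then the nucleus /o/ (sonority 8).
Onset profile 1-3-8 — rises to the nucleus.
Coda: /ʀ/ is a trill/tap (sonority 6), /ʒ/ is a fricative (sonority 3), /ʔ/ is a plosive (sonority 1).
Coda profile 8-6-3-1 — falls from the nucleus.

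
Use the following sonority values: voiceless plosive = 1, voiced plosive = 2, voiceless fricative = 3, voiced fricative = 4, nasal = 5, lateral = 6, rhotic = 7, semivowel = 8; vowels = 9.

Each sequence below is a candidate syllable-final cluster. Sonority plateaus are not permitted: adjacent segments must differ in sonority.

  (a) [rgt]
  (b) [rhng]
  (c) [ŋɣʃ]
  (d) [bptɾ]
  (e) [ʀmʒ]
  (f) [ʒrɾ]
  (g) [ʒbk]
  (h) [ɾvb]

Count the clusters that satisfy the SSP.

5

(a) 7-2-1 → obeys
(b) 7-3-5-2 → violates
(c) 5-4-3 → obeys
(d) 2-1-1-7 → violates
(e) 7-5-4 → obeys
(f) 4-7-7 → violates
(g) 4-2-1 → obeys
(h) 7-4-2 → obeys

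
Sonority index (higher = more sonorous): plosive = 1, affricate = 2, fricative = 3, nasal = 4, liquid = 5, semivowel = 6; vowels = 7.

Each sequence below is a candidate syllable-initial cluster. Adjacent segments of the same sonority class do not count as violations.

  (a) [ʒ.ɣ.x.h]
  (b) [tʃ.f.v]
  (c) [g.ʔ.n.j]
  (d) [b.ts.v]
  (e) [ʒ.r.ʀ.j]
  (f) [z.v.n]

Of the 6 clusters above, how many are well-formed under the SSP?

(a) [ʒ.ɣ.x.h]: profile 3-3-3-3 — obeys.
(b) [tʃ.f.v]: profile 2-3-3 — obeys.
(c) [g.ʔ.n.j]: profile 1-1-4-6 — obeys.
(d) [b.ts.v]: profile 1-2-3 — obeys.
(e) [ʒ.r.ʀ.j]: profile 3-5-5-6 — obeys.
(f) [z.v.n]: profile 3-3-4 — obeys.

6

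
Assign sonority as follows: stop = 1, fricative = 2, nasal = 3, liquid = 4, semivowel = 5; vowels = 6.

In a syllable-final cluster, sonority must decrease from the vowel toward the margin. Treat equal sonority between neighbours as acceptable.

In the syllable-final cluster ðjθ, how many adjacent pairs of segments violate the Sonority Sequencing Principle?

1

/ð/ — fricative, sonority 2.
/j/ — semivowel, sonority 5.
/θ/ — fricative, sonority 2.
/ð/→/j/: 2→5 (does not fall) — violation.
/j/→/θ/: 5→2 (falls) — ok.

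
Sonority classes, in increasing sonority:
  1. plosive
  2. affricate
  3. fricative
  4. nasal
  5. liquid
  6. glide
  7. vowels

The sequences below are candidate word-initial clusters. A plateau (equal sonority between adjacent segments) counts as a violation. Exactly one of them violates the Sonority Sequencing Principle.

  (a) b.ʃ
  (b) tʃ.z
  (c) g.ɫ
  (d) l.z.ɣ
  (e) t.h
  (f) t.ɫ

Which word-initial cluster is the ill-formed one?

d

(a) 1-3 → obeys
(b) 2-3 → obeys
(c) 1-5 → obeys
(d) 5-3-3 → violates
(e) 1-3 → obeys
(f) 1-5 → obeys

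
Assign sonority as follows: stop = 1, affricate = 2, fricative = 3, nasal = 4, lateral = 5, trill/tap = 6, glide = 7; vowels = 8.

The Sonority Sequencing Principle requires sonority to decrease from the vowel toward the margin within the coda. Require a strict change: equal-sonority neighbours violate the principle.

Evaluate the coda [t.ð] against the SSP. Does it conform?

no

/t/: stop = 1.
/ð/: fricative = 3.
The profile is 1-3. Between /t/ (1) and /ð/ (3) sonority does not fall, so the cluster violates the SSP.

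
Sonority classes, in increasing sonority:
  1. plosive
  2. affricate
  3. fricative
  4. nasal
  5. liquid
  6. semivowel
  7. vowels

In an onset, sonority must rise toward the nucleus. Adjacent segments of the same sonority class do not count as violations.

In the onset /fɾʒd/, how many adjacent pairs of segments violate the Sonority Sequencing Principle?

2

/f/: fricative = 3.
/ɾ/: liquid = 5.
/ʒ/: fricative = 3.
/d/: plosive = 1.
/f/→/ɾ/: 3→5 (rises) — ok.
/ɾ/→/ʒ/: 5→3 (does not rise) — violation.
/ʒ/→/d/: 3→1 (does not rise) — violation.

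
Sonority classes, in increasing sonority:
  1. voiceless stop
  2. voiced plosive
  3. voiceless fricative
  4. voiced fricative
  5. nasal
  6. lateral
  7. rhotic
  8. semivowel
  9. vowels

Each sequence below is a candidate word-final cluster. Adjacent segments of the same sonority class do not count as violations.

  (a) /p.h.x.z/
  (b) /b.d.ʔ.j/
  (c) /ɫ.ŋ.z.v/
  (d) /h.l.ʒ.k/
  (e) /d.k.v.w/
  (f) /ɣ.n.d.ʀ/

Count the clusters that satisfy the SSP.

1

(a) /p.h.x.z/: profile 1-3-3-4 — violates.
(b) /b.d.ʔ.j/: profile 2-2-1-8 — violates.
(c) /ɫ.ŋ.z.v/: profile 6-5-4-4 — obeys.
(d) /h.l.ʒ.k/: profile 3-6-4-1 — violates.
(e) /d.k.v.w/: profile 2-1-4-8 — violates.
(f) /ɣ.n.d.ʀ/: profile 4-5-2-7 — violates.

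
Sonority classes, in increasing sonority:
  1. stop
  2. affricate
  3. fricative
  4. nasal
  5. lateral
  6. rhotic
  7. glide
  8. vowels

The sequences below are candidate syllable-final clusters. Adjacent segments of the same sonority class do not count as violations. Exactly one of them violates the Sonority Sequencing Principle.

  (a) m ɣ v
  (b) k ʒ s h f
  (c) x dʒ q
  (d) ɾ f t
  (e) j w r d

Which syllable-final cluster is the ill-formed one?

(a) m ɣ v: profile 4-3-3 — obeys.
(b) k ʒ s h f: profile 1-3-3-3-3 — violates.
(c) x dʒ q: profile 3-2-1 — obeys.
(d) ɾ f t: profile 6-3-1 — obeys.
(e) j w r d: profile 7-7-6-1 — obeys.

b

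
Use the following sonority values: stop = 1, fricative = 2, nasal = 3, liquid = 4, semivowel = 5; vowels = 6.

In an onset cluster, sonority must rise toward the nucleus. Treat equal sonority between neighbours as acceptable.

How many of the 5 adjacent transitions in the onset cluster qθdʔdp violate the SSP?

/q/ is a stop (sonority 1).
/θ/ is a fricative (sonority 2).
/d/ is a stop (sonority 1).
/ʔ/ is a stop (sonority 1).
/d/ is a stop (sonority 1).
/p/ is a stop (sonority 1).
/q/→/θ/: 1→2 (rises) — ok.
/θ/→/d/: 2→1 (does not rise) — violation.
/d/→/ʔ/: 1→1 (plateau, allowed) — ok.
/ʔ/→/d/: 1→1 (plateau, allowed) — ok.
/d/→/p/: 1→1 (plateau, allowed) — ok.

1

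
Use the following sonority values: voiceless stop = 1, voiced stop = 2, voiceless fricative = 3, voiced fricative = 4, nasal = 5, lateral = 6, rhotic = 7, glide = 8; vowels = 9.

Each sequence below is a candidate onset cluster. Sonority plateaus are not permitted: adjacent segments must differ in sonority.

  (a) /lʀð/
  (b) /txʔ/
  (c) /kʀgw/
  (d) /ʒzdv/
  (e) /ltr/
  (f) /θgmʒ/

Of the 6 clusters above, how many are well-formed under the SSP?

0

(a) sonority 6-7-4: ill-formed.
(b) sonority 1-3-1: ill-formed.
(c) sonority 1-7-2-8: ill-formed.
(d) sonority 4-4-2-4: ill-formed.
(e) sonority 6-1-7: ill-formed.
(f) sonority 3-2-5-4: ill-formed.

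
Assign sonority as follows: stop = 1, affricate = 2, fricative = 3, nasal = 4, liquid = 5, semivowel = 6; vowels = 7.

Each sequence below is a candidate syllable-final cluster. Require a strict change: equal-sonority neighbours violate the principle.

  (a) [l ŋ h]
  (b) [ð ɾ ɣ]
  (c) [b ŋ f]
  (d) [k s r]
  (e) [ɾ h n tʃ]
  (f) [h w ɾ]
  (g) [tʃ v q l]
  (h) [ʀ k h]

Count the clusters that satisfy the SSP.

(a) [l ŋ h]: profile 5-4-3 — obeys.
(b) [ð ɾ ɣ]: profile 3-5-3 — violates.
(c) [b ŋ f]: profile 1-4-3 — violates.
(d) [k s r]: profile 1-3-5 — violates.
(e) [ɾ h n tʃ]: profile 5-3-4-2 — violates.
(f) [h w ɾ]: profile 3-6-5 — violates.
(g) [tʃ v q l]: profile 2-3-1-5 — violates.
(h) [ʀ k h]: profile 5-1-3 — violates.

1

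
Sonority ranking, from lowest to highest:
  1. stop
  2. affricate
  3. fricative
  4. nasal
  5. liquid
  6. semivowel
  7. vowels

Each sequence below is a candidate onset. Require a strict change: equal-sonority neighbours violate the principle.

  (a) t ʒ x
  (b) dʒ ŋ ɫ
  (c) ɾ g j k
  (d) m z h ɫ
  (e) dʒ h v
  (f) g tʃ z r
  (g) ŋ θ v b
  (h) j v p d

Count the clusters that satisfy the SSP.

(a) t ʒ x: profile 1-3-3 — violates.
(b) dʒ ŋ ɫ: profile 2-4-5 — obeys.
(c) ɾ g j k: profile 5-1-6-1 — violates.
(d) m z h ɫ: profile 4-3-3-5 — violates.
(e) dʒ h v: profile 2-3-3 — violates.
(f) g tʃ z r: profile 1-2-3-5 — obeys.
(g) ŋ θ v b: profile 4-3-3-1 — violates.
(h) j v p d: profile 6-3-1-1 — violates.

2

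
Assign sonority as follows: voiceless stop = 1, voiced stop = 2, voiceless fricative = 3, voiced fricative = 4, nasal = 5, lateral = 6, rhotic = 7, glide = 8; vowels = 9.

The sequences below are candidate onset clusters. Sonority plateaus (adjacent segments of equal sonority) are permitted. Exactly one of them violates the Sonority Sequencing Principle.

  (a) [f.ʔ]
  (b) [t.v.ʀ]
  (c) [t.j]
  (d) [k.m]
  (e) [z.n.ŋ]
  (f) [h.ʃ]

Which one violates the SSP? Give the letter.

(a) 3-1 → violates
(b) 1-4-7 → obeys
(c) 1-8 → obeys
(d) 1-5 → obeys
(e) 4-5-5 → obeys
(f) 3-3 → obeys

a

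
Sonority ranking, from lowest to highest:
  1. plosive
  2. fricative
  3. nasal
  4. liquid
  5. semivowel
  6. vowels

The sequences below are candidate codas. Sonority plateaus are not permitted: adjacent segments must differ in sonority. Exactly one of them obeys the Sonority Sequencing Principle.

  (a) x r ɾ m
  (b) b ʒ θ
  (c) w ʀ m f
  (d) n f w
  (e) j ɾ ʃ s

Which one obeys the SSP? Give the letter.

(a) 2-4-4-3 → violates
(b) 1-2-2 → violates
(c) 5-4-3-2 → obeys
(d) 3-2-5 → violates
(e) 5-4-2-2 → violates

c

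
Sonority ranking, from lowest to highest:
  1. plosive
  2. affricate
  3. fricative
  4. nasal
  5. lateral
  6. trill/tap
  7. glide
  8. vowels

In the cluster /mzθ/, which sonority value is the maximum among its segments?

4

/m/ is a nasal (sonority 4).
/z/ is a fricative (sonority 3).
/θ/ is a fricative (sonority 3).
The maximum is 4.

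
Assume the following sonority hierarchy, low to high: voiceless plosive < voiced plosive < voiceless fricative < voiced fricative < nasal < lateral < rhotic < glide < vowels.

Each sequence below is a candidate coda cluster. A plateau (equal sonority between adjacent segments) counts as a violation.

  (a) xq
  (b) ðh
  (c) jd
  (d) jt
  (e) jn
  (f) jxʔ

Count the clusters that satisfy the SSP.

(a) 3-1 → obeys
(b) 4-3 → obeys
(c) 8-2 → obeys
(d) 8-1 → obeys
(e) 8-5 → obeys
(f) 8-3-1 → obeys

6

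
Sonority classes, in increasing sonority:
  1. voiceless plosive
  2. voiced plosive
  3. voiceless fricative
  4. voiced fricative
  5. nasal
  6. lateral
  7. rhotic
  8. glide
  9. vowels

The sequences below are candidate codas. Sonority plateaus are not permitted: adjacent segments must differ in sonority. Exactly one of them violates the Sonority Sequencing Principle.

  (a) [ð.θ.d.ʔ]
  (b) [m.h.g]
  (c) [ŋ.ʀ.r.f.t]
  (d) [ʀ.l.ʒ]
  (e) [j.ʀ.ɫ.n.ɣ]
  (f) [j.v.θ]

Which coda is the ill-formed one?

(a) 4-3-2-1 → obeys
(b) 5-3-2 → obeys
(c) 5-7-7-3-1 → violates
(d) 7-6-4 → obeys
(e) 8-7-6-5-4 → obeys
(f) 8-4-3 → obeys

c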